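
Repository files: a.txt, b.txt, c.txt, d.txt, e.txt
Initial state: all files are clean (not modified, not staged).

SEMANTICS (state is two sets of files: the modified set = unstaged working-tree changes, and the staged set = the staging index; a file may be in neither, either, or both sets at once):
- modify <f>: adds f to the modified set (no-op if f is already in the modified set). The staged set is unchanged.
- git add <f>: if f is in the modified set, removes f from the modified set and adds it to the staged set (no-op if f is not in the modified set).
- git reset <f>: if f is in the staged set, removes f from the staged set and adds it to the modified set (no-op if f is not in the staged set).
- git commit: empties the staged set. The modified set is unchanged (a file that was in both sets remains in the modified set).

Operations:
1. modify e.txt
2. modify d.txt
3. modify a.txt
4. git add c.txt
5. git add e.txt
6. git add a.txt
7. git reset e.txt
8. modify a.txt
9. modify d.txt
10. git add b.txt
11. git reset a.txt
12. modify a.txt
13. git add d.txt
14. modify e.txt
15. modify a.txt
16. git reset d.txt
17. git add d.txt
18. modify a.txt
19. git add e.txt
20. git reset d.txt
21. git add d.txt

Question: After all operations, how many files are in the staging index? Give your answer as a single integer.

Answer: 2

Derivation:
After op 1 (modify e.txt): modified={e.txt} staged={none}
After op 2 (modify d.txt): modified={d.txt, e.txt} staged={none}
After op 3 (modify a.txt): modified={a.txt, d.txt, e.txt} staged={none}
After op 4 (git add c.txt): modified={a.txt, d.txt, e.txt} staged={none}
After op 5 (git add e.txt): modified={a.txt, d.txt} staged={e.txt}
After op 6 (git add a.txt): modified={d.txt} staged={a.txt, e.txt}
After op 7 (git reset e.txt): modified={d.txt, e.txt} staged={a.txt}
After op 8 (modify a.txt): modified={a.txt, d.txt, e.txt} staged={a.txt}
After op 9 (modify d.txt): modified={a.txt, d.txt, e.txt} staged={a.txt}
After op 10 (git add b.txt): modified={a.txt, d.txt, e.txt} staged={a.txt}
After op 11 (git reset a.txt): modified={a.txt, d.txt, e.txt} staged={none}
After op 12 (modify a.txt): modified={a.txt, d.txt, e.txt} staged={none}
After op 13 (git add d.txt): modified={a.txt, e.txt} staged={d.txt}
After op 14 (modify e.txt): modified={a.txt, e.txt} staged={d.txt}
After op 15 (modify a.txt): modified={a.txt, e.txt} staged={d.txt}
After op 16 (git reset d.txt): modified={a.txt, d.txt, e.txt} staged={none}
After op 17 (git add d.txt): modified={a.txt, e.txt} staged={d.txt}
After op 18 (modify a.txt): modified={a.txt, e.txt} staged={d.txt}
After op 19 (git add e.txt): modified={a.txt} staged={d.txt, e.txt}
After op 20 (git reset d.txt): modified={a.txt, d.txt} staged={e.txt}
After op 21 (git add d.txt): modified={a.txt} staged={d.txt, e.txt}
Final staged set: {d.txt, e.txt} -> count=2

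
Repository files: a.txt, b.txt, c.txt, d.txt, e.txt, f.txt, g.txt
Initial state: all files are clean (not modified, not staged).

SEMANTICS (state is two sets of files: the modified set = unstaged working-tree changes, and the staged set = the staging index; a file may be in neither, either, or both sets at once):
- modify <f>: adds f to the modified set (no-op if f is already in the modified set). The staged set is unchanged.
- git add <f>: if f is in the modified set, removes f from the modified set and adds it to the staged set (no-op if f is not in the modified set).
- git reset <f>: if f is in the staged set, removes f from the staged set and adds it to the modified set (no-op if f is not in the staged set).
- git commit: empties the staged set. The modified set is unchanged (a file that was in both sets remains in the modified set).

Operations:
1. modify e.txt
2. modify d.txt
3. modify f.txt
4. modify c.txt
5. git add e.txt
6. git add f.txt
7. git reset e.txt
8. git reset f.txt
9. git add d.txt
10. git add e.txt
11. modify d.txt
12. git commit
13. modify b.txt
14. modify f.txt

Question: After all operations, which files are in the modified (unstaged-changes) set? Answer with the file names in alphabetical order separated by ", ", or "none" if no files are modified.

After op 1 (modify e.txt): modified={e.txt} staged={none}
After op 2 (modify d.txt): modified={d.txt, e.txt} staged={none}
After op 3 (modify f.txt): modified={d.txt, e.txt, f.txt} staged={none}
After op 4 (modify c.txt): modified={c.txt, d.txt, e.txt, f.txt} staged={none}
After op 5 (git add e.txt): modified={c.txt, d.txt, f.txt} staged={e.txt}
After op 6 (git add f.txt): modified={c.txt, d.txt} staged={e.txt, f.txt}
After op 7 (git reset e.txt): modified={c.txt, d.txt, e.txt} staged={f.txt}
After op 8 (git reset f.txt): modified={c.txt, d.txt, e.txt, f.txt} staged={none}
After op 9 (git add d.txt): modified={c.txt, e.txt, f.txt} staged={d.txt}
After op 10 (git add e.txt): modified={c.txt, f.txt} staged={d.txt, e.txt}
After op 11 (modify d.txt): modified={c.txt, d.txt, f.txt} staged={d.txt, e.txt}
After op 12 (git commit): modified={c.txt, d.txt, f.txt} staged={none}
After op 13 (modify b.txt): modified={b.txt, c.txt, d.txt, f.txt} staged={none}
After op 14 (modify f.txt): modified={b.txt, c.txt, d.txt, f.txt} staged={none}

Answer: b.txt, c.txt, d.txt, f.txt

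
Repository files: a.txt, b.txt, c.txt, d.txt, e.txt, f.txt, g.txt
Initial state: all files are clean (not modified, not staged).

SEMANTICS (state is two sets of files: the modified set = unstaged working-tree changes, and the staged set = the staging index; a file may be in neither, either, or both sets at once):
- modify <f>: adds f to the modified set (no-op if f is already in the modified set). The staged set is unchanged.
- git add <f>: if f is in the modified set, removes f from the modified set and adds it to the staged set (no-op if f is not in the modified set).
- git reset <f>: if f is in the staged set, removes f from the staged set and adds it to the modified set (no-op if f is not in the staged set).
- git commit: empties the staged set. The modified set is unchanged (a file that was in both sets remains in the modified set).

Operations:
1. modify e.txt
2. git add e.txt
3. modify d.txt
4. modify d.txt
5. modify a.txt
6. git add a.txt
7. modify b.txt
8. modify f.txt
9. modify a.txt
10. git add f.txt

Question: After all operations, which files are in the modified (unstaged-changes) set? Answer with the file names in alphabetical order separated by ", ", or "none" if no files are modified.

Answer: a.txt, b.txt, d.txt

Derivation:
After op 1 (modify e.txt): modified={e.txt} staged={none}
After op 2 (git add e.txt): modified={none} staged={e.txt}
After op 3 (modify d.txt): modified={d.txt} staged={e.txt}
After op 4 (modify d.txt): modified={d.txt} staged={e.txt}
After op 5 (modify a.txt): modified={a.txt, d.txt} staged={e.txt}
After op 6 (git add a.txt): modified={d.txt} staged={a.txt, e.txt}
After op 7 (modify b.txt): modified={b.txt, d.txt} staged={a.txt, e.txt}
After op 8 (modify f.txt): modified={b.txt, d.txt, f.txt} staged={a.txt, e.txt}
After op 9 (modify a.txt): modified={a.txt, b.txt, d.txt, f.txt} staged={a.txt, e.txt}
After op 10 (git add f.txt): modified={a.txt, b.txt, d.txt} staged={a.txt, e.txt, f.txt}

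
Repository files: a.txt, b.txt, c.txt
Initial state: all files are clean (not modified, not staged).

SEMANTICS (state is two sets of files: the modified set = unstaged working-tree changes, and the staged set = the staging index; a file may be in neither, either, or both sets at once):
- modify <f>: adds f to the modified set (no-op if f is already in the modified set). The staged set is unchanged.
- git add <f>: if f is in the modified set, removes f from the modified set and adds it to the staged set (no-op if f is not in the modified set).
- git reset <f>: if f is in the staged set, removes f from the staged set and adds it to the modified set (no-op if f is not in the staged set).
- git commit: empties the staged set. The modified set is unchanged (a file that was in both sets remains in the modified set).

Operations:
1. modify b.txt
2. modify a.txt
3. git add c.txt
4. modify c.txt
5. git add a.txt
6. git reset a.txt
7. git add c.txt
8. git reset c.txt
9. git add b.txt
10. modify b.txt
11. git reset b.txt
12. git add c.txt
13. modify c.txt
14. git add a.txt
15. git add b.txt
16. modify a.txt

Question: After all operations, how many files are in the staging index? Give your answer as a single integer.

After op 1 (modify b.txt): modified={b.txt} staged={none}
After op 2 (modify a.txt): modified={a.txt, b.txt} staged={none}
After op 3 (git add c.txt): modified={a.txt, b.txt} staged={none}
After op 4 (modify c.txt): modified={a.txt, b.txt, c.txt} staged={none}
After op 5 (git add a.txt): modified={b.txt, c.txt} staged={a.txt}
After op 6 (git reset a.txt): modified={a.txt, b.txt, c.txt} staged={none}
After op 7 (git add c.txt): modified={a.txt, b.txt} staged={c.txt}
After op 8 (git reset c.txt): modified={a.txt, b.txt, c.txt} staged={none}
After op 9 (git add b.txt): modified={a.txt, c.txt} staged={b.txt}
After op 10 (modify b.txt): modified={a.txt, b.txt, c.txt} staged={b.txt}
After op 11 (git reset b.txt): modified={a.txt, b.txt, c.txt} staged={none}
After op 12 (git add c.txt): modified={a.txt, b.txt} staged={c.txt}
After op 13 (modify c.txt): modified={a.txt, b.txt, c.txt} staged={c.txt}
After op 14 (git add a.txt): modified={b.txt, c.txt} staged={a.txt, c.txt}
After op 15 (git add b.txt): modified={c.txt} staged={a.txt, b.txt, c.txt}
After op 16 (modify a.txt): modified={a.txt, c.txt} staged={a.txt, b.txt, c.txt}
Final staged set: {a.txt, b.txt, c.txt} -> count=3

Answer: 3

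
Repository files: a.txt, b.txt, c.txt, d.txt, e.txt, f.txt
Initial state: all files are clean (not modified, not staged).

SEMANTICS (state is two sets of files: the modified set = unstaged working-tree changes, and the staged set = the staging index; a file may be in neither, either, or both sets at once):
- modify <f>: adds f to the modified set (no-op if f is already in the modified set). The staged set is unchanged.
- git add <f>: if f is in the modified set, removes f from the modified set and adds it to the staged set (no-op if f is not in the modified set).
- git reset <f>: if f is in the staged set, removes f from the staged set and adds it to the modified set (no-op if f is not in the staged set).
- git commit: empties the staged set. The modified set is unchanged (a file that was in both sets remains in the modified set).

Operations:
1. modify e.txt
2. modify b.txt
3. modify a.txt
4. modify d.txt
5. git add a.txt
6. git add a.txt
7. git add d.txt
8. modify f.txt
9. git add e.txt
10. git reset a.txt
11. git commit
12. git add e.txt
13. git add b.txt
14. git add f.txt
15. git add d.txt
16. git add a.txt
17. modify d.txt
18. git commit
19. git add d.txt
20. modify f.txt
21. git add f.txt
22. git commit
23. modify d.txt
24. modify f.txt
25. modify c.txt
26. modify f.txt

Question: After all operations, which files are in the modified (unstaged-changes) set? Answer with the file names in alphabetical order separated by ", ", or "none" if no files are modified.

Answer: c.txt, d.txt, f.txt

Derivation:
After op 1 (modify e.txt): modified={e.txt} staged={none}
After op 2 (modify b.txt): modified={b.txt, e.txt} staged={none}
After op 3 (modify a.txt): modified={a.txt, b.txt, e.txt} staged={none}
After op 4 (modify d.txt): modified={a.txt, b.txt, d.txt, e.txt} staged={none}
After op 5 (git add a.txt): modified={b.txt, d.txt, e.txt} staged={a.txt}
After op 6 (git add a.txt): modified={b.txt, d.txt, e.txt} staged={a.txt}
After op 7 (git add d.txt): modified={b.txt, e.txt} staged={a.txt, d.txt}
After op 8 (modify f.txt): modified={b.txt, e.txt, f.txt} staged={a.txt, d.txt}
After op 9 (git add e.txt): modified={b.txt, f.txt} staged={a.txt, d.txt, e.txt}
After op 10 (git reset a.txt): modified={a.txt, b.txt, f.txt} staged={d.txt, e.txt}
After op 11 (git commit): modified={a.txt, b.txt, f.txt} staged={none}
After op 12 (git add e.txt): modified={a.txt, b.txt, f.txt} staged={none}
After op 13 (git add b.txt): modified={a.txt, f.txt} staged={b.txt}
After op 14 (git add f.txt): modified={a.txt} staged={b.txt, f.txt}
After op 15 (git add d.txt): modified={a.txt} staged={b.txt, f.txt}
After op 16 (git add a.txt): modified={none} staged={a.txt, b.txt, f.txt}
After op 17 (modify d.txt): modified={d.txt} staged={a.txt, b.txt, f.txt}
After op 18 (git commit): modified={d.txt} staged={none}
After op 19 (git add d.txt): modified={none} staged={d.txt}
After op 20 (modify f.txt): modified={f.txt} staged={d.txt}
After op 21 (git add f.txt): modified={none} staged={d.txt, f.txt}
After op 22 (git commit): modified={none} staged={none}
After op 23 (modify d.txt): modified={d.txt} staged={none}
After op 24 (modify f.txt): modified={d.txt, f.txt} staged={none}
After op 25 (modify c.txt): modified={c.txt, d.txt, f.txt} staged={none}
After op 26 (modify f.txt): modified={c.txt, d.txt, f.txt} staged={none}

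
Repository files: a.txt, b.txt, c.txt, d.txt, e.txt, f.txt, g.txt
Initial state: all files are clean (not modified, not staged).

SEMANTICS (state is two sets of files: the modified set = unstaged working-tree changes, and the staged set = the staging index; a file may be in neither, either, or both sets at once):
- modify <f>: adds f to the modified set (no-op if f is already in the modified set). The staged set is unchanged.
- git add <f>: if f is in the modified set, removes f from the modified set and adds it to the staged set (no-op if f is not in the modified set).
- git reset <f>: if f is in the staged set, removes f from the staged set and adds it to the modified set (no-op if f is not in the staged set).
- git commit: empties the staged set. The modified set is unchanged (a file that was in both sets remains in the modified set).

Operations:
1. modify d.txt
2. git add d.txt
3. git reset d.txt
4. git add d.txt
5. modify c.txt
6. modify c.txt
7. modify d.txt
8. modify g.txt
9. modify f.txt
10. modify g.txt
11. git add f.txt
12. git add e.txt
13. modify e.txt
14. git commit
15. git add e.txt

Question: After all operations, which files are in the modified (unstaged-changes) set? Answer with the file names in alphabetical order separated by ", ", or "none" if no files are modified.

After op 1 (modify d.txt): modified={d.txt} staged={none}
After op 2 (git add d.txt): modified={none} staged={d.txt}
After op 3 (git reset d.txt): modified={d.txt} staged={none}
After op 4 (git add d.txt): modified={none} staged={d.txt}
After op 5 (modify c.txt): modified={c.txt} staged={d.txt}
After op 6 (modify c.txt): modified={c.txt} staged={d.txt}
After op 7 (modify d.txt): modified={c.txt, d.txt} staged={d.txt}
After op 8 (modify g.txt): modified={c.txt, d.txt, g.txt} staged={d.txt}
After op 9 (modify f.txt): modified={c.txt, d.txt, f.txt, g.txt} staged={d.txt}
After op 10 (modify g.txt): modified={c.txt, d.txt, f.txt, g.txt} staged={d.txt}
After op 11 (git add f.txt): modified={c.txt, d.txt, g.txt} staged={d.txt, f.txt}
After op 12 (git add e.txt): modified={c.txt, d.txt, g.txt} staged={d.txt, f.txt}
After op 13 (modify e.txt): modified={c.txt, d.txt, e.txt, g.txt} staged={d.txt, f.txt}
After op 14 (git commit): modified={c.txt, d.txt, e.txt, g.txt} staged={none}
After op 15 (git add e.txt): modified={c.txt, d.txt, g.txt} staged={e.txt}

Answer: c.txt, d.txt, g.txt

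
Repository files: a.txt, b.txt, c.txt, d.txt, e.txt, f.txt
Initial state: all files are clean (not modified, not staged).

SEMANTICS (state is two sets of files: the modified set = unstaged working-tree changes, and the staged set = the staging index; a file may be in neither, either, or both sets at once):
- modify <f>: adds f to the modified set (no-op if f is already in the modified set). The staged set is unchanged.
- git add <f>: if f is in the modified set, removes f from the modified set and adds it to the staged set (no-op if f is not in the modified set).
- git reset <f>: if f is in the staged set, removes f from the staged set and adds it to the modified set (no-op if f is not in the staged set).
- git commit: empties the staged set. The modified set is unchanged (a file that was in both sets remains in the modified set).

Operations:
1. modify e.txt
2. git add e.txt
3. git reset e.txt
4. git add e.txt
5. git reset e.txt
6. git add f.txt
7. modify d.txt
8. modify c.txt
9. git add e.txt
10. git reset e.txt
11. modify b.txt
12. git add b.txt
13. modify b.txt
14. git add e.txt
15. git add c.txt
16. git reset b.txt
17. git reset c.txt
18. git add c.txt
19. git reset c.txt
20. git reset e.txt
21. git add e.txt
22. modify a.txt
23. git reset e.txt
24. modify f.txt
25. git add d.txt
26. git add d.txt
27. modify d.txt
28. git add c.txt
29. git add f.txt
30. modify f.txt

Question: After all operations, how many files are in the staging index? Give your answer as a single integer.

After op 1 (modify e.txt): modified={e.txt} staged={none}
After op 2 (git add e.txt): modified={none} staged={e.txt}
After op 3 (git reset e.txt): modified={e.txt} staged={none}
After op 4 (git add e.txt): modified={none} staged={e.txt}
After op 5 (git reset e.txt): modified={e.txt} staged={none}
After op 6 (git add f.txt): modified={e.txt} staged={none}
After op 7 (modify d.txt): modified={d.txt, e.txt} staged={none}
After op 8 (modify c.txt): modified={c.txt, d.txt, e.txt} staged={none}
After op 9 (git add e.txt): modified={c.txt, d.txt} staged={e.txt}
After op 10 (git reset e.txt): modified={c.txt, d.txt, e.txt} staged={none}
After op 11 (modify b.txt): modified={b.txt, c.txt, d.txt, e.txt} staged={none}
After op 12 (git add b.txt): modified={c.txt, d.txt, e.txt} staged={b.txt}
After op 13 (modify b.txt): modified={b.txt, c.txt, d.txt, e.txt} staged={b.txt}
After op 14 (git add e.txt): modified={b.txt, c.txt, d.txt} staged={b.txt, e.txt}
After op 15 (git add c.txt): modified={b.txt, d.txt} staged={b.txt, c.txt, e.txt}
After op 16 (git reset b.txt): modified={b.txt, d.txt} staged={c.txt, e.txt}
After op 17 (git reset c.txt): modified={b.txt, c.txt, d.txt} staged={e.txt}
After op 18 (git add c.txt): modified={b.txt, d.txt} staged={c.txt, e.txt}
After op 19 (git reset c.txt): modified={b.txt, c.txt, d.txt} staged={e.txt}
After op 20 (git reset e.txt): modified={b.txt, c.txt, d.txt, e.txt} staged={none}
After op 21 (git add e.txt): modified={b.txt, c.txt, d.txt} staged={e.txt}
After op 22 (modify a.txt): modified={a.txt, b.txt, c.txt, d.txt} staged={e.txt}
After op 23 (git reset e.txt): modified={a.txt, b.txt, c.txt, d.txt, e.txt} staged={none}
After op 24 (modify f.txt): modified={a.txt, b.txt, c.txt, d.txt, e.txt, f.txt} staged={none}
After op 25 (git add d.txt): modified={a.txt, b.txt, c.txt, e.txt, f.txt} staged={d.txt}
After op 26 (git add d.txt): modified={a.txt, b.txt, c.txt, e.txt, f.txt} staged={d.txt}
After op 27 (modify d.txt): modified={a.txt, b.txt, c.txt, d.txt, e.txt, f.txt} staged={d.txt}
After op 28 (git add c.txt): modified={a.txt, b.txt, d.txt, e.txt, f.txt} staged={c.txt, d.txt}
After op 29 (git add f.txt): modified={a.txt, b.txt, d.txt, e.txt} staged={c.txt, d.txt, f.txt}
After op 30 (modify f.txt): modified={a.txt, b.txt, d.txt, e.txt, f.txt} staged={c.txt, d.txt, f.txt}
Final staged set: {c.txt, d.txt, f.txt} -> count=3

Answer: 3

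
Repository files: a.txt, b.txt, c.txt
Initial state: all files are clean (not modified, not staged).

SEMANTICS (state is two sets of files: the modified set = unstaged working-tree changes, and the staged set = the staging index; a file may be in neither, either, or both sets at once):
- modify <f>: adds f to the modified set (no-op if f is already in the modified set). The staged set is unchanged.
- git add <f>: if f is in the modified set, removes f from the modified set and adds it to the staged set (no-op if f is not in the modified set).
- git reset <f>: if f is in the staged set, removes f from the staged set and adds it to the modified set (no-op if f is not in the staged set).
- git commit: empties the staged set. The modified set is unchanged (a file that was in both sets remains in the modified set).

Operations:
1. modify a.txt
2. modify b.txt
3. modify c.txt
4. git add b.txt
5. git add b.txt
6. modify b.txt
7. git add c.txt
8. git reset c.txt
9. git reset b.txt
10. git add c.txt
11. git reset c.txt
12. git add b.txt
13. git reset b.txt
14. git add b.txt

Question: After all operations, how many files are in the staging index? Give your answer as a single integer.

Answer: 1

Derivation:
After op 1 (modify a.txt): modified={a.txt} staged={none}
After op 2 (modify b.txt): modified={a.txt, b.txt} staged={none}
After op 3 (modify c.txt): modified={a.txt, b.txt, c.txt} staged={none}
After op 4 (git add b.txt): modified={a.txt, c.txt} staged={b.txt}
After op 5 (git add b.txt): modified={a.txt, c.txt} staged={b.txt}
After op 6 (modify b.txt): modified={a.txt, b.txt, c.txt} staged={b.txt}
After op 7 (git add c.txt): modified={a.txt, b.txt} staged={b.txt, c.txt}
After op 8 (git reset c.txt): modified={a.txt, b.txt, c.txt} staged={b.txt}
After op 9 (git reset b.txt): modified={a.txt, b.txt, c.txt} staged={none}
After op 10 (git add c.txt): modified={a.txt, b.txt} staged={c.txt}
After op 11 (git reset c.txt): modified={a.txt, b.txt, c.txt} staged={none}
After op 12 (git add b.txt): modified={a.txt, c.txt} staged={b.txt}
After op 13 (git reset b.txt): modified={a.txt, b.txt, c.txt} staged={none}
After op 14 (git add b.txt): modified={a.txt, c.txt} staged={b.txt}
Final staged set: {b.txt} -> count=1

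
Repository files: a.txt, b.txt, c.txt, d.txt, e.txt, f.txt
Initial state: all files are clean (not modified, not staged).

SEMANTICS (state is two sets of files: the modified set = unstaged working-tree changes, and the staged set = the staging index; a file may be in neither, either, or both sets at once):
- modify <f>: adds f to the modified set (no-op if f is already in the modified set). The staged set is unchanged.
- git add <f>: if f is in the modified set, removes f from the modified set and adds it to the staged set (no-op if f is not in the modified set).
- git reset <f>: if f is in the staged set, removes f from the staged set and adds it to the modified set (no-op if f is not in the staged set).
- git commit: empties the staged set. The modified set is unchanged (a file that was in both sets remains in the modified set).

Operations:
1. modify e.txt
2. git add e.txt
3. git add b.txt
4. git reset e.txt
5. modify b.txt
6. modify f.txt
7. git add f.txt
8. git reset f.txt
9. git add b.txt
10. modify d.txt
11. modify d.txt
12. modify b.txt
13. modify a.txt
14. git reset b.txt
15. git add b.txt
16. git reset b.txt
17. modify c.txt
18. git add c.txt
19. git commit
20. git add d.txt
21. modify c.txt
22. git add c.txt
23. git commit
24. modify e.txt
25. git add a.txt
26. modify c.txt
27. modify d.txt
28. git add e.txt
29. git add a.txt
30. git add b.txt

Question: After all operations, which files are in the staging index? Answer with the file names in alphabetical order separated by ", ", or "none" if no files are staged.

After op 1 (modify e.txt): modified={e.txt} staged={none}
After op 2 (git add e.txt): modified={none} staged={e.txt}
After op 3 (git add b.txt): modified={none} staged={e.txt}
After op 4 (git reset e.txt): modified={e.txt} staged={none}
After op 5 (modify b.txt): modified={b.txt, e.txt} staged={none}
After op 6 (modify f.txt): modified={b.txt, e.txt, f.txt} staged={none}
After op 7 (git add f.txt): modified={b.txt, e.txt} staged={f.txt}
After op 8 (git reset f.txt): modified={b.txt, e.txt, f.txt} staged={none}
After op 9 (git add b.txt): modified={e.txt, f.txt} staged={b.txt}
After op 10 (modify d.txt): modified={d.txt, e.txt, f.txt} staged={b.txt}
After op 11 (modify d.txt): modified={d.txt, e.txt, f.txt} staged={b.txt}
After op 12 (modify b.txt): modified={b.txt, d.txt, e.txt, f.txt} staged={b.txt}
After op 13 (modify a.txt): modified={a.txt, b.txt, d.txt, e.txt, f.txt} staged={b.txt}
After op 14 (git reset b.txt): modified={a.txt, b.txt, d.txt, e.txt, f.txt} staged={none}
After op 15 (git add b.txt): modified={a.txt, d.txt, e.txt, f.txt} staged={b.txt}
After op 16 (git reset b.txt): modified={a.txt, b.txt, d.txt, e.txt, f.txt} staged={none}
After op 17 (modify c.txt): modified={a.txt, b.txt, c.txt, d.txt, e.txt, f.txt} staged={none}
After op 18 (git add c.txt): modified={a.txt, b.txt, d.txt, e.txt, f.txt} staged={c.txt}
After op 19 (git commit): modified={a.txt, b.txt, d.txt, e.txt, f.txt} staged={none}
After op 20 (git add d.txt): modified={a.txt, b.txt, e.txt, f.txt} staged={d.txt}
After op 21 (modify c.txt): modified={a.txt, b.txt, c.txt, e.txt, f.txt} staged={d.txt}
After op 22 (git add c.txt): modified={a.txt, b.txt, e.txt, f.txt} staged={c.txt, d.txt}
After op 23 (git commit): modified={a.txt, b.txt, e.txt, f.txt} staged={none}
After op 24 (modify e.txt): modified={a.txt, b.txt, e.txt, f.txt} staged={none}
After op 25 (git add a.txt): modified={b.txt, e.txt, f.txt} staged={a.txt}
After op 26 (modify c.txt): modified={b.txt, c.txt, e.txt, f.txt} staged={a.txt}
After op 27 (modify d.txt): modified={b.txt, c.txt, d.txt, e.txt, f.txt} staged={a.txt}
After op 28 (git add e.txt): modified={b.txt, c.txt, d.txt, f.txt} staged={a.txt, e.txt}
After op 29 (git add a.txt): modified={b.txt, c.txt, d.txt, f.txt} staged={a.txt, e.txt}
After op 30 (git add b.txt): modified={c.txt, d.txt, f.txt} staged={a.txt, b.txt, e.txt}

Answer: a.txt, b.txt, e.txt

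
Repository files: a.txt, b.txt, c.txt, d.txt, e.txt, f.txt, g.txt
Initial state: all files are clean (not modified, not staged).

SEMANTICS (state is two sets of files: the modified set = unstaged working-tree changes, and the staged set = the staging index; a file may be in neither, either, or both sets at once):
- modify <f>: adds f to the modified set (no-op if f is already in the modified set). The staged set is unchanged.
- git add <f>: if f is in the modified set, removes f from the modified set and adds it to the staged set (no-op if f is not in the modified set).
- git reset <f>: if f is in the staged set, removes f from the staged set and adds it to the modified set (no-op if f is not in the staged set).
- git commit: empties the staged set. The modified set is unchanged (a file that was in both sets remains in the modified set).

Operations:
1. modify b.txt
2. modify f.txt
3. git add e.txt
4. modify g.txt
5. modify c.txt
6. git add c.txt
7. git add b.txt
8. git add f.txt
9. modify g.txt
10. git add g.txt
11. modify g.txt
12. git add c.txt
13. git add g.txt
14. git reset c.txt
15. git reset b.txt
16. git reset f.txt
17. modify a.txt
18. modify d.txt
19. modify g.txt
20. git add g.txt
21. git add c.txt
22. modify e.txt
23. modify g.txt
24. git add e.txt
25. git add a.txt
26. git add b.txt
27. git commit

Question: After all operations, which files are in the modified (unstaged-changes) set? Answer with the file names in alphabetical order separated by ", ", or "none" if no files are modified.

Answer: d.txt, f.txt, g.txt

Derivation:
After op 1 (modify b.txt): modified={b.txt} staged={none}
After op 2 (modify f.txt): modified={b.txt, f.txt} staged={none}
After op 3 (git add e.txt): modified={b.txt, f.txt} staged={none}
After op 4 (modify g.txt): modified={b.txt, f.txt, g.txt} staged={none}
After op 5 (modify c.txt): modified={b.txt, c.txt, f.txt, g.txt} staged={none}
After op 6 (git add c.txt): modified={b.txt, f.txt, g.txt} staged={c.txt}
After op 7 (git add b.txt): modified={f.txt, g.txt} staged={b.txt, c.txt}
After op 8 (git add f.txt): modified={g.txt} staged={b.txt, c.txt, f.txt}
After op 9 (modify g.txt): modified={g.txt} staged={b.txt, c.txt, f.txt}
After op 10 (git add g.txt): modified={none} staged={b.txt, c.txt, f.txt, g.txt}
After op 11 (modify g.txt): modified={g.txt} staged={b.txt, c.txt, f.txt, g.txt}
After op 12 (git add c.txt): modified={g.txt} staged={b.txt, c.txt, f.txt, g.txt}
After op 13 (git add g.txt): modified={none} staged={b.txt, c.txt, f.txt, g.txt}
After op 14 (git reset c.txt): modified={c.txt} staged={b.txt, f.txt, g.txt}
After op 15 (git reset b.txt): modified={b.txt, c.txt} staged={f.txt, g.txt}
After op 16 (git reset f.txt): modified={b.txt, c.txt, f.txt} staged={g.txt}
After op 17 (modify a.txt): modified={a.txt, b.txt, c.txt, f.txt} staged={g.txt}
After op 18 (modify d.txt): modified={a.txt, b.txt, c.txt, d.txt, f.txt} staged={g.txt}
After op 19 (modify g.txt): modified={a.txt, b.txt, c.txt, d.txt, f.txt, g.txt} staged={g.txt}
After op 20 (git add g.txt): modified={a.txt, b.txt, c.txt, d.txt, f.txt} staged={g.txt}
After op 21 (git add c.txt): modified={a.txt, b.txt, d.txt, f.txt} staged={c.txt, g.txt}
After op 22 (modify e.txt): modified={a.txt, b.txt, d.txt, e.txt, f.txt} staged={c.txt, g.txt}
After op 23 (modify g.txt): modified={a.txt, b.txt, d.txt, e.txt, f.txt, g.txt} staged={c.txt, g.txt}
After op 24 (git add e.txt): modified={a.txt, b.txt, d.txt, f.txt, g.txt} staged={c.txt, e.txt, g.txt}
After op 25 (git add a.txt): modified={b.txt, d.txt, f.txt, g.txt} staged={a.txt, c.txt, e.txt, g.txt}
After op 26 (git add b.txt): modified={d.txt, f.txt, g.txt} staged={a.txt, b.txt, c.txt, e.txt, g.txt}
After op 27 (git commit): modified={d.txt, f.txt, g.txt} staged={none}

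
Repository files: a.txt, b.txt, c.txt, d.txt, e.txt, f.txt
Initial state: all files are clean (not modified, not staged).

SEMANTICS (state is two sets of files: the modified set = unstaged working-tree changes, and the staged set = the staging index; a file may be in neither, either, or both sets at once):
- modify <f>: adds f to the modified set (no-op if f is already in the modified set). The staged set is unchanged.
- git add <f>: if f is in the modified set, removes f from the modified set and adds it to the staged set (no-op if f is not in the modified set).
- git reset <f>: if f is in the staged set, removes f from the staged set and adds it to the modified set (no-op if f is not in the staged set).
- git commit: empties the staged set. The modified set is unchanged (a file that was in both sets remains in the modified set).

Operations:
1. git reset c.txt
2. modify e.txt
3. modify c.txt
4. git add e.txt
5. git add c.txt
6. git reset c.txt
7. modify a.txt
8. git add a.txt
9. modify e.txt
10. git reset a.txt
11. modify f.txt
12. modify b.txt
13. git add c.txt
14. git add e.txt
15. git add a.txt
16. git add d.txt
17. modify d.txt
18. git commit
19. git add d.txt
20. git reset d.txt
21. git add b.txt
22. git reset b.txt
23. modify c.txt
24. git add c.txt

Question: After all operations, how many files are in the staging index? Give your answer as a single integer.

After op 1 (git reset c.txt): modified={none} staged={none}
After op 2 (modify e.txt): modified={e.txt} staged={none}
After op 3 (modify c.txt): modified={c.txt, e.txt} staged={none}
After op 4 (git add e.txt): modified={c.txt} staged={e.txt}
After op 5 (git add c.txt): modified={none} staged={c.txt, e.txt}
After op 6 (git reset c.txt): modified={c.txt} staged={e.txt}
After op 7 (modify a.txt): modified={a.txt, c.txt} staged={e.txt}
After op 8 (git add a.txt): modified={c.txt} staged={a.txt, e.txt}
After op 9 (modify e.txt): modified={c.txt, e.txt} staged={a.txt, e.txt}
After op 10 (git reset a.txt): modified={a.txt, c.txt, e.txt} staged={e.txt}
After op 11 (modify f.txt): modified={a.txt, c.txt, e.txt, f.txt} staged={e.txt}
After op 12 (modify b.txt): modified={a.txt, b.txt, c.txt, e.txt, f.txt} staged={e.txt}
After op 13 (git add c.txt): modified={a.txt, b.txt, e.txt, f.txt} staged={c.txt, e.txt}
After op 14 (git add e.txt): modified={a.txt, b.txt, f.txt} staged={c.txt, e.txt}
After op 15 (git add a.txt): modified={b.txt, f.txt} staged={a.txt, c.txt, e.txt}
After op 16 (git add d.txt): modified={b.txt, f.txt} staged={a.txt, c.txt, e.txt}
After op 17 (modify d.txt): modified={b.txt, d.txt, f.txt} staged={a.txt, c.txt, e.txt}
After op 18 (git commit): modified={b.txt, d.txt, f.txt} staged={none}
After op 19 (git add d.txt): modified={b.txt, f.txt} staged={d.txt}
After op 20 (git reset d.txt): modified={b.txt, d.txt, f.txt} staged={none}
After op 21 (git add b.txt): modified={d.txt, f.txt} staged={b.txt}
After op 22 (git reset b.txt): modified={b.txt, d.txt, f.txt} staged={none}
After op 23 (modify c.txt): modified={b.txt, c.txt, d.txt, f.txt} staged={none}
After op 24 (git add c.txt): modified={b.txt, d.txt, f.txt} staged={c.txt}
Final staged set: {c.txt} -> count=1

Answer: 1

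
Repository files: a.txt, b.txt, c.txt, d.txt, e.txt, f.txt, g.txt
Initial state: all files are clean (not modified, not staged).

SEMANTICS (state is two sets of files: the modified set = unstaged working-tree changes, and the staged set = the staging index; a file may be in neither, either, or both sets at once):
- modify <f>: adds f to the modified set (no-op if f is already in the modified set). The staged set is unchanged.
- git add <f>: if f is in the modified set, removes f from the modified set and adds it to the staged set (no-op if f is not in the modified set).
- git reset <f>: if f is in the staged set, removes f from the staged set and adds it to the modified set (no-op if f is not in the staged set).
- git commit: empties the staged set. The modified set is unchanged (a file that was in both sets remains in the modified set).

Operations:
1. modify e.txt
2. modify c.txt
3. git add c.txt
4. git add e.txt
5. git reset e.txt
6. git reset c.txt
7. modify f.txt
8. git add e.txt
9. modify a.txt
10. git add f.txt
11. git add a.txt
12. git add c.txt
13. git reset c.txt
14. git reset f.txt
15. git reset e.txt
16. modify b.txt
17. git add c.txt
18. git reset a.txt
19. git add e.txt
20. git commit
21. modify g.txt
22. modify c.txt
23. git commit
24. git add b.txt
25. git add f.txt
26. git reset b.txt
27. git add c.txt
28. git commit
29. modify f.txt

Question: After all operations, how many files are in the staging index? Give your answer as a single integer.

After op 1 (modify e.txt): modified={e.txt} staged={none}
After op 2 (modify c.txt): modified={c.txt, e.txt} staged={none}
After op 3 (git add c.txt): modified={e.txt} staged={c.txt}
After op 4 (git add e.txt): modified={none} staged={c.txt, e.txt}
After op 5 (git reset e.txt): modified={e.txt} staged={c.txt}
After op 6 (git reset c.txt): modified={c.txt, e.txt} staged={none}
After op 7 (modify f.txt): modified={c.txt, e.txt, f.txt} staged={none}
After op 8 (git add e.txt): modified={c.txt, f.txt} staged={e.txt}
After op 9 (modify a.txt): modified={a.txt, c.txt, f.txt} staged={e.txt}
After op 10 (git add f.txt): modified={a.txt, c.txt} staged={e.txt, f.txt}
After op 11 (git add a.txt): modified={c.txt} staged={a.txt, e.txt, f.txt}
After op 12 (git add c.txt): modified={none} staged={a.txt, c.txt, e.txt, f.txt}
After op 13 (git reset c.txt): modified={c.txt} staged={a.txt, e.txt, f.txt}
After op 14 (git reset f.txt): modified={c.txt, f.txt} staged={a.txt, e.txt}
After op 15 (git reset e.txt): modified={c.txt, e.txt, f.txt} staged={a.txt}
After op 16 (modify b.txt): modified={b.txt, c.txt, e.txt, f.txt} staged={a.txt}
After op 17 (git add c.txt): modified={b.txt, e.txt, f.txt} staged={a.txt, c.txt}
After op 18 (git reset a.txt): modified={a.txt, b.txt, e.txt, f.txt} staged={c.txt}
After op 19 (git add e.txt): modified={a.txt, b.txt, f.txt} staged={c.txt, e.txt}
After op 20 (git commit): modified={a.txt, b.txt, f.txt} staged={none}
After op 21 (modify g.txt): modified={a.txt, b.txt, f.txt, g.txt} staged={none}
After op 22 (modify c.txt): modified={a.txt, b.txt, c.txt, f.txt, g.txt} staged={none}
After op 23 (git commit): modified={a.txt, b.txt, c.txt, f.txt, g.txt} staged={none}
After op 24 (git add b.txt): modified={a.txt, c.txt, f.txt, g.txt} staged={b.txt}
After op 25 (git add f.txt): modified={a.txt, c.txt, g.txt} staged={b.txt, f.txt}
After op 26 (git reset b.txt): modified={a.txt, b.txt, c.txt, g.txt} staged={f.txt}
After op 27 (git add c.txt): modified={a.txt, b.txt, g.txt} staged={c.txt, f.txt}
After op 28 (git commit): modified={a.txt, b.txt, g.txt} staged={none}
After op 29 (modify f.txt): modified={a.txt, b.txt, f.txt, g.txt} staged={none}
Final staged set: {none} -> count=0

Answer: 0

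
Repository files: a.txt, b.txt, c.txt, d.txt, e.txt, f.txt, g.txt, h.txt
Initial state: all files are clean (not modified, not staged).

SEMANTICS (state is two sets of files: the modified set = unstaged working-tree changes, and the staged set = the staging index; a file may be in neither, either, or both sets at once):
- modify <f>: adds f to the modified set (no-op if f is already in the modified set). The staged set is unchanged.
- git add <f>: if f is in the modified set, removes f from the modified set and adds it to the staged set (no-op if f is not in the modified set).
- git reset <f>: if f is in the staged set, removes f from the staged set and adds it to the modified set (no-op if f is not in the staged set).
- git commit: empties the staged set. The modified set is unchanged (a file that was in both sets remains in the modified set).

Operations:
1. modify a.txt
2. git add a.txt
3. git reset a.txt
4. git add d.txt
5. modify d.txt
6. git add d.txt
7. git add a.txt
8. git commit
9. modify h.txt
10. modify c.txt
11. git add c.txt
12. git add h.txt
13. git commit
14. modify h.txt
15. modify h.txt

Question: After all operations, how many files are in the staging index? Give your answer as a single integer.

After op 1 (modify a.txt): modified={a.txt} staged={none}
After op 2 (git add a.txt): modified={none} staged={a.txt}
After op 3 (git reset a.txt): modified={a.txt} staged={none}
After op 4 (git add d.txt): modified={a.txt} staged={none}
After op 5 (modify d.txt): modified={a.txt, d.txt} staged={none}
After op 6 (git add d.txt): modified={a.txt} staged={d.txt}
After op 7 (git add a.txt): modified={none} staged={a.txt, d.txt}
After op 8 (git commit): modified={none} staged={none}
After op 9 (modify h.txt): modified={h.txt} staged={none}
After op 10 (modify c.txt): modified={c.txt, h.txt} staged={none}
After op 11 (git add c.txt): modified={h.txt} staged={c.txt}
After op 12 (git add h.txt): modified={none} staged={c.txt, h.txt}
After op 13 (git commit): modified={none} staged={none}
After op 14 (modify h.txt): modified={h.txt} staged={none}
After op 15 (modify h.txt): modified={h.txt} staged={none}
Final staged set: {none} -> count=0

Answer: 0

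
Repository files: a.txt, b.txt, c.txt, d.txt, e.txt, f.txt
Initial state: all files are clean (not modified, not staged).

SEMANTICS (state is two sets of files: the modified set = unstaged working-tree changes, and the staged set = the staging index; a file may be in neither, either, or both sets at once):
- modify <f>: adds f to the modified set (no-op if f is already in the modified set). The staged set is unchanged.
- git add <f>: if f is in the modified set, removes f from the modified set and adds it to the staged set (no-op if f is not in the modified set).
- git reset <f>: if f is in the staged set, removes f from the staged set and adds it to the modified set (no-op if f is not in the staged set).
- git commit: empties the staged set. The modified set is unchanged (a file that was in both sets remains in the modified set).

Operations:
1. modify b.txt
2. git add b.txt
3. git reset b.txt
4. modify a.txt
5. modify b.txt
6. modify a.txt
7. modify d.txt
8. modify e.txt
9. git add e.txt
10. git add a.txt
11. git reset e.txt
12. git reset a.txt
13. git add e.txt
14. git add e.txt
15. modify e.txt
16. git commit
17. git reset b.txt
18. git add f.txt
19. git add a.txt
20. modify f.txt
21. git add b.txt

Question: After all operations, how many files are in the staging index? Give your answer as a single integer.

Answer: 2

Derivation:
After op 1 (modify b.txt): modified={b.txt} staged={none}
After op 2 (git add b.txt): modified={none} staged={b.txt}
After op 3 (git reset b.txt): modified={b.txt} staged={none}
After op 4 (modify a.txt): modified={a.txt, b.txt} staged={none}
After op 5 (modify b.txt): modified={a.txt, b.txt} staged={none}
After op 6 (modify a.txt): modified={a.txt, b.txt} staged={none}
After op 7 (modify d.txt): modified={a.txt, b.txt, d.txt} staged={none}
After op 8 (modify e.txt): modified={a.txt, b.txt, d.txt, e.txt} staged={none}
After op 9 (git add e.txt): modified={a.txt, b.txt, d.txt} staged={e.txt}
After op 10 (git add a.txt): modified={b.txt, d.txt} staged={a.txt, e.txt}
After op 11 (git reset e.txt): modified={b.txt, d.txt, e.txt} staged={a.txt}
After op 12 (git reset a.txt): modified={a.txt, b.txt, d.txt, e.txt} staged={none}
After op 13 (git add e.txt): modified={a.txt, b.txt, d.txt} staged={e.txt}
After op 14 (git add e.txt): modified={a.txt, b.txt, d.txt} staged={e.txt}
After op 15 (modify e.txt): modified={a.txt, b.txt, d.txt, e.txt} staged={e.txt}
After op 16 (git commit): modified={a.txt, b.txt, d.txt, e.txt} staged={none}
After op 17 (git reset b.txt): modified={a.txt, b.txt, d.txt, e.txt} staged={none}
After op 18 (git add f.txt): modified={a.txt, b.txt, d.txt, e.txt} staged={none}
After op 19 (git add a.txt): modified={b.txt, d.txt, e.txt} staged={a.txt}
After op 20 (modify f.txt): modified={b.txt, d.txt, e.txt, f.txt} staged={a.txt}
After op 21 (git add b.txt): modified={d.txt, e.txt, f.txt} staged={a.txt, b.txt}
Final staged set: {a.txt, b.txt} -> count=2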